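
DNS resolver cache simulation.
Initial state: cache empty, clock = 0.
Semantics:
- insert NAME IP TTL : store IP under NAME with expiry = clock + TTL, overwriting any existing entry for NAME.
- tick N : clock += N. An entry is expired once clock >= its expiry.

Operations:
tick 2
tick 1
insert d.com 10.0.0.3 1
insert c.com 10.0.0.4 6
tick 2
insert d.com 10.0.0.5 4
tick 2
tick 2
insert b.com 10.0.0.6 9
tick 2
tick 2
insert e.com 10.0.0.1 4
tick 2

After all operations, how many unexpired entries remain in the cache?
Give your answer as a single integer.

Op 1: tick 2 -> clock=2.
Op 2: tick 1 -> clock=3.
Op 3: insert d.com -> 10.0.0.3 (expiry=3+1=4). clock=3
Op 4: insert c.com -> 10.0.0.4 (expiry=3+6=9). clock=3
Op 5: tick 2 -> clock=5. purged={d.com}
Op 6: insert d.com -> 10.0.0.5 (expiry=5+4=9). clock=5
Op 7: tick 2 -> clock=7.
Op 8: tick 2 -> clock=9. purged={c.com,d.com}
Op 9: insert b.com -> 10.0.0.6 (expiry=9+9=18). clock=9
Op 10: tick 2 -> clock=11.
Op 11: tick 2 -> clock=13.
Op 12: insert e.com -> 10.0.0.1 (expiry=13+4=17). clock=13
Op 13: tick 2 -> clock=15.
Final cache (unexpired): {b.com,e.com} -> size=2

Answer: 2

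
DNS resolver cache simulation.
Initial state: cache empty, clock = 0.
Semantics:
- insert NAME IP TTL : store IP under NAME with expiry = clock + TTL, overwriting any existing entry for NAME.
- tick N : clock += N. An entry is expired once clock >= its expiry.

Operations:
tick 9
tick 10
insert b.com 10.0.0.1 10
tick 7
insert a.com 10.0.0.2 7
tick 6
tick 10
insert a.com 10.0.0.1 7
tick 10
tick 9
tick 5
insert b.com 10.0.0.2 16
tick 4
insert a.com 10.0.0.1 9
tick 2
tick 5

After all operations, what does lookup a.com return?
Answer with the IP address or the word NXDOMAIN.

Op 1: tick 9 -> clock=9.
Op 2: tick 10 -> clock=19.
Op 3: insert b.com -> 10.0.0.1 (expiry=19+10=29). clock=19
Op 4: tick 7 -> clock=26.
Op 5: insert a.com -> 10.0.0.2 (expiry=26+7=33). clock=26
Op 6: tick 6 -> clock=32. purged={b.com}
Op 7: tick 10 -> clock=42. purged={a.com}
Op 8: insert a.com -> 10.0.0.1 (expiry=42+7=49). clock=42
Op 9: tick 10 -> clock=52. purged={a.com}
Op 10: tick 9 -> clock=61.
Op 11: tick 5 -> clock=66.
Op 12: insert b.com -> 10.0.0.2 (expiry=66+16=82). clock=66
Op 13: tick 4 -> clock=70.
Op 14: insert a.com -> 10.0.0.1 (expiry=70+9=79). clock=70
Op 15: tick 2 -> clock=72.
Op 16: tick 5 -> clock=77.
lookup a.com: present, ip=10.0.0.1 expiry=79 > clock=77

Answer: 10.0.0.1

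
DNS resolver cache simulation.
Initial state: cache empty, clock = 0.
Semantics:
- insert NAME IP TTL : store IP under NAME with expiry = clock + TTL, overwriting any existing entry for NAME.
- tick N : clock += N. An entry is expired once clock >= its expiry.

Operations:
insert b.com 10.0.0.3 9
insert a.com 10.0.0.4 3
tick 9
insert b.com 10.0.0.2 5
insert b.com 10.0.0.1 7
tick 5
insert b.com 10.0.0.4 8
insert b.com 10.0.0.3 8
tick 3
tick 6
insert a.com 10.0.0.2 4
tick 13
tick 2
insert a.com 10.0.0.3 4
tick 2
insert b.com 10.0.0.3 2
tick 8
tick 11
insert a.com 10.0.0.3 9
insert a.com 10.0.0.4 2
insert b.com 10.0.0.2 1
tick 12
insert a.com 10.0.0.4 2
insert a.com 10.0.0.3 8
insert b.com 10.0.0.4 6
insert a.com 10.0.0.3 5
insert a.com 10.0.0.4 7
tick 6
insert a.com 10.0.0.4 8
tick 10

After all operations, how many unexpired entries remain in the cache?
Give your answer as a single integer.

Answer: 0

Derivation:
Op 1: insert b.com -> 10.0.0.3 (expiry=0+9=9). clock=0
Op 2: insert a.com -> 10.0.0.4 (expiry=0+3=3). clock=0
Op 3: tick 9 -> clock=9. purged={a.com,b.com}
Op 4: insert b.com -> 10.0.0.2 (expiry=9+5=14). clock=9
Op 5: insert b.com -> 10.0.0.1 (expiry=9+7=16). clock=9
Op 6: tick 5 -> clock=14.
Op 7: insert b.com -> 10.0.0.4 (expiry=14+8=22). clock=14
Op 8: insert b.com -> 10.0.0.3 (expiry=14+8=22). clock=14
Op 9: tick 3 -> clock=17.
Op 10: tick 6 -> clock=23. purged={b.com}
Op 11: insert a.com -> 10.0.0.2 (expiry=23+4=27). clock=23
Op 12: tick 13 -> clock=36. purged={a.com}
Op 13: tick 2 -> clock=38.
Op 14: insert a.com -> 10.0.0.3 (expiry=38+4=42). clock=38
Op 15: tick 2 -> clock=40.
Op 16: insert b.com -> 10.0.0.3 (expiry=40+2=42). clock=40
Op 17: tick 8 -> clock=48. purged={a.com,b.com}
Op 18: tick 11 -> clock=59.
Op 19: insert a.com -> 10.0.0.3 (expiry=59+9=68). clock=59
Op 20: insert a.com -> 10.0.0.4 (expiry=59+2=61). clock=59
Op 21: insert b.com -> 10.0.0.2 (expiry=59+1=60). clock=59
Op 22: tick 12 -> clock=71. purged={a.com,b.com}
Op 23: insert a.com -> 10.0.0.4 (expiry=71+2=73). clock=71
Op 24: insert a.com -> 10.0.0.3 (expiry=71+8=79). clock=71
Op 25: insert b.com -> 10.0.0.4 (expiry=71+6=77). clock=71
Op 26: insert a.com -> 10.0.0.3 (expiry=71+5=76). clock=71
Op 27: insert a.com -> 10.0.0.4 (expiry=71+7=78). clock=71
Op 28: tick 6 -> clock=77. purged={b.com}
Op 29: insert a.com -> 10.0.0.4 (expiry=77+8=85). clock=77
Op 30: tick 10 -> clock=87. purged={a.com}
Final cache (unexpired): {} -> size=0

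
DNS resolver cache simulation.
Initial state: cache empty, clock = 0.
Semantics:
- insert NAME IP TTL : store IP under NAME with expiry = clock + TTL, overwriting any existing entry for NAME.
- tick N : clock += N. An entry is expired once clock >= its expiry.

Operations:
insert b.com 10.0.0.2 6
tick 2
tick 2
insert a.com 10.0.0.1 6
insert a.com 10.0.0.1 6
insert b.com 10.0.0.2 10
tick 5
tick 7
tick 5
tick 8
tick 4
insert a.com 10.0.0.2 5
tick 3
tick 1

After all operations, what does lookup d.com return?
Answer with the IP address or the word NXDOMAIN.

Op 1: insert b.com -> 10.0.0.2 (expiry=0+6=6). clock=0
Op 2: tick 2 -> clock=2.
Op 3: tick 2 -> clock=4.
Op 4: insert a.com -> 10.0.0.1 (expiry=4+6=10). clock=4
Op 5: insert a.com -> 10.0.0.1 (expiry=4+6=10). clock=4
Op 6: insert b.com -> 10.0.0.2 (expiry=4+10=14). clock=4
Op 7: tick 5 -> clock=9.
Op 8: tick 7 -> clock=16. purged={a.com,b.com}
Op 9: tick 5 -> clock=21.
Op 10: tick 8 -> clock=29.
Op 11: tick 4 -> clock=33.
Op 12: insert a.com -> 10.0.0.2 (expiry=33+5=38). clock=33
Op 13: tick 3 -> clock=36.
Op 14: tick 1 -> clock=37.
lookup d.com: not in cache (expired or never inserted)

Answer: NXDOMAIN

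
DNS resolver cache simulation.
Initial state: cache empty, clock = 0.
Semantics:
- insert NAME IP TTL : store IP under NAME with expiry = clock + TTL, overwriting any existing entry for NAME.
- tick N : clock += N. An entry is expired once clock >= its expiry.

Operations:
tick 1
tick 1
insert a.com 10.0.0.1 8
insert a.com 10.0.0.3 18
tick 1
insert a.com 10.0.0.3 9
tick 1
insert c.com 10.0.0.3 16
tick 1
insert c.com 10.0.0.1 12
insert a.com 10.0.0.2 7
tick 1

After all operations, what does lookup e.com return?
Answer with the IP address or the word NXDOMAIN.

Answer: NXDOMAIN

Derivation:
Op 1: tick 1 -> clock=1.
Op 2: tick 1 -> clock=2.
Op 3: insert a.com -> 10.0.0.1 (expiry=2+8=10). clock=2
Op 4: insert a.com -> 10.0.0.3 (expiry=2+18=20). clock=2
Op 5: tick 1 -> clock=3.
Op 6: insert a.com -> 10.0.0.3 (expiry=3+9=12). clock=3
Op 7: tick 1 -> clock=4.
Op 8: insert c.com -> 10.0.0.3 (expiry=4+16=20). clock=4
Op 9: tick 1 -> clock=5.
Op 10: insert c.com -> 10.0.0.1 (expiry=5+12=17). clock=5
Op 11: insert a.com -> 10.0.0.2 (expiry=5+7=12). clock=5
Op 12: tick 1 -> clock=6.
lookup e.com: not in cache (expired or never inserted)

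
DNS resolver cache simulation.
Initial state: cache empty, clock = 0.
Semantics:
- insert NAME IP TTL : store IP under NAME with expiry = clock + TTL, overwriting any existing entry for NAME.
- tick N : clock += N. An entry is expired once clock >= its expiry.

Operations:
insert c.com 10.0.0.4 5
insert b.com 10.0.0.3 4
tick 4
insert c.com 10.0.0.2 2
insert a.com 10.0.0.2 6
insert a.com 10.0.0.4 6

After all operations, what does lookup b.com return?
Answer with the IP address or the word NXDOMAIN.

Op 1: insert c.com -> 10.0.0.4 (expiry=0+5=5). clock=0
Op 2: insert b.com -> 10.0.0.3 (expiry=0+4=4). clock=0
Op 3: tick 4 -> clock=4. purged={b.com}
Op 4: insert c.com -> 10.0.0.2 (expiry=4+2=6). clock=4
Op 5: insert a.com -> 10.0.0.2 (expiry=4+6=10). clock=4
Op 6: insert a.com -> 10.0.0.4 (expiry=4+6=10). clock=4
lookup b.com: not in cache (expired or never inserted)

Answer: NXDOMAIN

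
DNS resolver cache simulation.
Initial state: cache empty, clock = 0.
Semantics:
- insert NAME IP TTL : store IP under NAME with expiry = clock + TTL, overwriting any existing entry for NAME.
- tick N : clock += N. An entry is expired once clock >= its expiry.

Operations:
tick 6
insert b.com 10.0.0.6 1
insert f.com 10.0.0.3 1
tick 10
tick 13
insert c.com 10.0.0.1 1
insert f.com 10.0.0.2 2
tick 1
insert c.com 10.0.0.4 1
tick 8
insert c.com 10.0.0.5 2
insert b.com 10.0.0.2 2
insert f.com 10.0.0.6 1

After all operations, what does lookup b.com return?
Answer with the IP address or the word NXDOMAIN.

Op 1: tick 6 -> clock=6.
Op 2: insert b.com -> 10.0.0.6 (expiry=6+1=7). clock=6
Op 3: insert f.com -> 10.0.0.3 (expiry=6+1=7). clock=6
Op 4: tick 10 -> clock=16. purged={b.com,f.com}
Op 5: tick 13 -> clock=29.
Op 6: insert c.com -> 10.0.0.1 (expiry=29+1=30). clock=29
Op 7: insert f.com -> 10.0.0.2 (expiry=29+2=31). clock=29
Op 8: tick 1 -> clock=30. purged={c.com}
Op 9: insert c.com -> 10.0.0.4 (expiry=30+1=31). clock=30
Op 10: tick 8 -> clock=38. purged={c.com,f.com}
Op 11: insert c.com -> 10.0.0.5 (expiry=38+2=40). clock=38
Op 12: insert b.com -> 10.0.0.2 (expiry=38+2=40). clock=38
Op 13: insert f.com -> 10.0.0.6 (expiry=38+1=39). clock=38
lookup b.com: present, ip=10.0.0.2 expiry=40 > clock=38

Answer: 10.0.0.2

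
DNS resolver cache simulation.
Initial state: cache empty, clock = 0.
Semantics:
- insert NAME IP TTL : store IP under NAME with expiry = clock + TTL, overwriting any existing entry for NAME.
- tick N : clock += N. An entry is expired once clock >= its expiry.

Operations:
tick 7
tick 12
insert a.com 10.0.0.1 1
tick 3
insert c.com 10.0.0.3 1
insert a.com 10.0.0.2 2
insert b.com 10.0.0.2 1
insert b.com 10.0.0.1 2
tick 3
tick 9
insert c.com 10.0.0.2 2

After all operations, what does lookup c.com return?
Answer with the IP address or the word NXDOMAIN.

Op 1: tick 7 -> clock=7.
Op 2: tick 12 -> clock=19.
Op 3: insert a.com -> 10.0.0.1 (expiry=19+1=20). clock=19
Op 4: tick 3 -> clock=22. purged={a.com}
Op 5: insert c.com -> 10.0.0.3 (expiry=22+1=23). clock=22
Op 6: insert a.com -> 10.0.0.2 (expiry=22+2=24). clock=22
Op 7: insert b.com -> 10.0.0.2 (expiry=22+1=23). clock=22
Op 8: insert b.com -> 10.0.0.1 (expiry=22+2=24). clock=22
Op 9: tick 3 -> clock=25. purged={a.com,b.com,c.com}
Op 10: tick 9 -> clock=34.
Op 11: insert c.com -> 10.0.0.2 (expiry=34+2=36). clock=34
lookup c.com: present, ip=10.0.0.2 expiry=36 > clock=34

Answer: 10.0.0.2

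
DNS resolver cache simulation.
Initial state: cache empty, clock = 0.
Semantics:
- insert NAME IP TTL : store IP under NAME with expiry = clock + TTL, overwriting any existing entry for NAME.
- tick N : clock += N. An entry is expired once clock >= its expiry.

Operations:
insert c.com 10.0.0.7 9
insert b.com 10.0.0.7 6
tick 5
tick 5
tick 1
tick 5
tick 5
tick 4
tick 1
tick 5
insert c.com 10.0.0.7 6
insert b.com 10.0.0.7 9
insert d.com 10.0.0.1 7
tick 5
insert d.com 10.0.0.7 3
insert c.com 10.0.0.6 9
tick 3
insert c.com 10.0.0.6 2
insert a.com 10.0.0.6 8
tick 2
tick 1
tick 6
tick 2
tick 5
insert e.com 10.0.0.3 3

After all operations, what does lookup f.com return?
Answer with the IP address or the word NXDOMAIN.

Op 1: insert c.com -> 10.0.0.7 (expiry=0+9=9). clock=0
Op 2: insert b.com -> 10.0.0.7 (expiry=0+6=6). clock=0
Op 3: tick 5 -> clock=5.
Op 4: tick 5 -> clock=10. purged={b.com,c.com}
Op 5: tick 1 -> clock=11.
Op 6: tick 5 -> clock=16.
Op 7: tick 5 -> clock=21.
Op 8: tick 4 -> clock=25.
Op 9: tick 1 -> clock=26.
Op 10: tick 5 -> clock=31.
Op 11: insert c.com -> 10.0.0.7 (expiry=31+6=37). clock=31
Op 12: insert b.com -> 10.0.0.7 (expiry=31+9=40). clock=31
Op 13: insert d.com -> 10.0.0.1 (expiry=31+7=38). clock=31
Op 14: tick 5 -> clock=36.
Op 15: insert d.com -> 10.0.0.7 (expiry=36+3=39). clock=36
Op 16: insert c.com -> 10.0.0.6 (expiry=36+9=45). clock=36
Op 17: tick 3 -> clock=39. purged={d.com}
Op 18: insert c.com -> 10.0.0.6 (expiry=39+2=41). clock=39
Op 19: insert a.com -> 10.0.0.6 (expiry=39+8=47). clock=39
Op 20: tick 2 -> clock=41. purged={b.com,c.com}
Op 21: tick 1 -> clock=42.
Op 22: tick 6 -> clock=48. purged={a.com}
Op 23: tick 2 -> clock=50.
Op 24: tick 5 -> clock=55.
Op 25: insert e.com -> 10.0.0.3 (expiry=55+3=58). clock=55
lookup f.com: not in cache (expired or never inserted)

Answer: NXDOMAIN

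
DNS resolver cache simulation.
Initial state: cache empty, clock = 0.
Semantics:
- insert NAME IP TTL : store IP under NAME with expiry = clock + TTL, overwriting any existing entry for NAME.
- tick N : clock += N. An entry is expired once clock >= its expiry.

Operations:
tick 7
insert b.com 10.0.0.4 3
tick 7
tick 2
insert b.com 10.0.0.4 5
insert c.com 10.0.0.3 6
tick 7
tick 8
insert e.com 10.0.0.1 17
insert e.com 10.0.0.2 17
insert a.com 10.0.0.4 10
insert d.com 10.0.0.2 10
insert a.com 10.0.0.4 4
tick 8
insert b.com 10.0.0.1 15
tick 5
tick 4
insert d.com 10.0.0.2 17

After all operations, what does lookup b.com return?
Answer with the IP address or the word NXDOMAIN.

Op 1: tick 7 -> clock=7.
Op 2: insert b.com -> 10.0.0.4 (expiry=7+3=10). clock=7
Op 3: tick 7 -> clock=14. purged={b.com}
Op 4: tick 2 -> clock=16.
Op 5: insert b.com -> 10.0.0.4 (expiry=16+5=21). clock=16
Op 6: insert c.com -> 10.0.0.3 (expiry=16+6=22). clock=16
Op 7: tick 7 -> clock=23. purged={b.com,c.com}
Op 8: tick 8 -> clock=31.
Op 9: insert e.com -> 10.0.0.1 (expiry=31+17=48). clock=31
Op 10: insert e.com -> 10.0.0.2 (expiry=31+17=48). clock=31
Op 11: insert a.com -> 10.0.0.4 (expiry=31+10=41). clock=31
Op 12: insert d.com -> 10.0.0.2 (expiry=31+10=41). clock=31
Op 13: insert a.com -> 10.0.0.4 (expiry=31+4=35). clock=31
Op 14: tick 8 -> clock=39. purged={a.com}
Op 15: insert b.com -> 10.0.0.1 (expiry=39+15=54). clock=39
Op 16: tick 5 -> clock=44. purged={d.com}
Op 17: tick 4 -> clock=48. purged={e.com}
Op 18: insert d.com -> 10.0.0.2 (expiry=48+17=65). clock=48
lookup b.com: present, ip=10.0.0.1 expiry=54 > clock=48

Answer: 10.0.0.1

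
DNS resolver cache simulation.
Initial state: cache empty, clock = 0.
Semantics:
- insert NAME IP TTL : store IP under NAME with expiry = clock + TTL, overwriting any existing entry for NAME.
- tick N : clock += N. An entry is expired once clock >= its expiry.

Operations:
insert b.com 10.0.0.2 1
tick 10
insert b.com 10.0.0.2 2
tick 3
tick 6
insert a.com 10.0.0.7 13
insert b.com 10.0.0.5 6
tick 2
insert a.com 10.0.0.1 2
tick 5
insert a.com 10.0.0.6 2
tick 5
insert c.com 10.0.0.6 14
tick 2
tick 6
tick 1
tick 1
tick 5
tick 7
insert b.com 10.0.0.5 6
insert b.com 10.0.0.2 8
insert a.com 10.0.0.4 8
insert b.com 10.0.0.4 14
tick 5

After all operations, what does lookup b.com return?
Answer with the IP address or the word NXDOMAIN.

Op 1: insert b.com -> 10.0.0.2 (expiry=0+1=1). clock=0
Op 2: tick 10 -> clock=10. purged={b.com}
Op 3: insert b.com -> 10.0.0.2 (expiry=10+2=12). clock=10
Op 4: tick 3 -> clock=13. purged={b.com}
Op 5: tick 6 -> clock=19.
Op 6: insert a.com -> 10.0.0.7 (expiry=19+13=32). clock=19
Op 7: insert b.com -> 10.0.0.5 (expiry=19+6=25). clock=19
Op 8: tick 2 -> clock=21.
Op 9: insert a.com -> 10.0.0.1 (expiry=21+2=23). clock=21
Op 10: tick 5 -> clock=26. purged={a.com,b.com}
Op 11: insert a.com -> 10.0.0.6 (expiry=26+2=28). clock=26
Op 12: tick 5 -> clock=31. purged={a.com}
Op 13: insert c.com -> 10.0.0.6 (expiry=31+14=45). clock=31
Op 14: tick 2 -> clock=33.
Op 15: tick 6 -> clock=39.
Op 16: tick 1 -> clock=40.
Op 17: tick 1 -> clock=41.
Op 18: tick 5 -> clock=46. purged={c.com}
Op 19: tick 7 -> clock=53.
Op 20: insert b.com -> 10.0.0.5 (expiry=53+6=59). clock=53
Op 21: insert b.com -> 10.0.0.2 (expiry=53+8=61). clock=53
Op 22: insert a.com -> 10.0.0.4 (expiry=53+8=61). clock=53
Op 23: insert b.com -> 10.0.0.4 (expiry=53+14=67). clock=53
Op 24: tick 5 -> clock=58.
lookup b.com: present, ip=10.0.0.4 expiry=67 > clock=58

Answer: 10.0.0.4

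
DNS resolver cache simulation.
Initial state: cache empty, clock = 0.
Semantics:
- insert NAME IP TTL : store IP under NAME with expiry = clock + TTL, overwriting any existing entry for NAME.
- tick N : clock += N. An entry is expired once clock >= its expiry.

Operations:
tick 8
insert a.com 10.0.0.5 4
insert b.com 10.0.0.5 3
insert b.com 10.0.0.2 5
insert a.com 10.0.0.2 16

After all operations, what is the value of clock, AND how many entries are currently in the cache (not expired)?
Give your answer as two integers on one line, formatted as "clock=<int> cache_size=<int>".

Answer: clock=8 cache_size=2

Derivation:
Op 1: tick 8 -> clock=8.
Op 2: insert a.com -> 10.0.0.5 (expiry=8+4=12). clock=8
Op 3: insert b.com -> 10.0.0.5 (expiry=8+3=11). clock=8
Op 4: insert b.com -> 10.0.0.2 (expiry=8+5=13). clock=8
Op 5: insert a.com -> 10.0.0.2 (expiry=8+16=24). clock=8
Final clock = 8
Final cache (unexpired): {a.com,b.com} -> size=2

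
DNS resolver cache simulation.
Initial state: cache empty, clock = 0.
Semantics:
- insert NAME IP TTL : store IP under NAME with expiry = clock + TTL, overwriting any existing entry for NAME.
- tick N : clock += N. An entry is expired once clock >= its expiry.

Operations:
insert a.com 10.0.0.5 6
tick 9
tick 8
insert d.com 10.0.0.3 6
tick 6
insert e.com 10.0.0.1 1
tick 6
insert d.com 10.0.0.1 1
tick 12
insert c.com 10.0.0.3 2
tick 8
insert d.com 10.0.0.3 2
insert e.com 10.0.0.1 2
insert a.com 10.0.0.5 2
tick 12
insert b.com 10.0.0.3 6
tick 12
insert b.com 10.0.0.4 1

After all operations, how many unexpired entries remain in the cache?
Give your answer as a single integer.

Op 1: insert a.com -> 10.0.0.5 (expiry=0+6=6). clock=0
Op 2: tick 9 -> clock=9. purged={a.com}
Op 3: tick 8 -> clock=17.
Op 4: insert d.com -> 10.0.0.3 (expiry=17+6=23). clock=17
Op 5: tick 6 -> clock=23. purged={d.com}
Op 6: insert e.com -> 10.0.0.1 (expiry=23+1=24). clock=23
Op 7: tick 6 -> clock=29. purged={e.com}
Op 8: insert d.com -> 10.0.0.1 (expiry=29+1=30). clock=29
Op 9: tick 12 -> clock=41. purged={d.com}
Op 10: insert c.com -> 10.0.0.3 (expiry=41+2=43). clock=41
Op 11: tick 8 -> clock=49. purged={c.com}
Op 12: insert d.com -> 10.0.0.3 (expiry=49+2=51). clock=49
Op 13: insert e.com -> 10.0.0.1 (expiry=49+2=51). clock=49
Op 14: insert a.com -> 10.0.0.5 (expiry=49+2=51). clock=49
Op 15: tick 12 -> clock=61. purged={a.com,d.com,e.com}
Op 16: insert b.com -> 10.0.0.3 (expiry=61+6=67). clock=61
Op 17: tick 12 -> clock=73. purged={b.com}
Op 18: insert b.com -> 10.0.0.4 (expiry=73+1=74). clock=73
Final cache (unexpired): {b.com} -> size=1

Answer: 1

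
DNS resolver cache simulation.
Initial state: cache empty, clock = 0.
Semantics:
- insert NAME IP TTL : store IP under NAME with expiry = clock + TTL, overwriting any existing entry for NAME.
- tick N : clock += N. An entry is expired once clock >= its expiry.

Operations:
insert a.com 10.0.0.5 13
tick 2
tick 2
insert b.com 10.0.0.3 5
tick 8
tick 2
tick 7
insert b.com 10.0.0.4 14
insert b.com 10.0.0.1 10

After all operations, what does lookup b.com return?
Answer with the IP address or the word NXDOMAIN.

Answer: 10.0.0.1

Derivation:
Op 1: insert a.com -> 10.0.0.5 (expiry=0+13=13). clock=0
Op 2: tick 2 -> clock=2.
Op 3: tick 2 -> clock=4.
Op 4: insert b.com -> 10.0.0.3 (expiry=4+5=9). clock=4
Op 5: tick 8 -> clock=12. purged={b.com}
Op 6: tick 2 -> clock=14. purged={a.com}
Op 7: tick 7 -> clock=21.
Op 8: insert b.com -> 10.0.0.4 (expiry=21+14=35). clock=21
Op 9: insert b.com -> 10.0.0.1 (expiry=21+10=31). clock=21
lookup b.com: present, ip=10.0.0.1 expiry=31 > clock=21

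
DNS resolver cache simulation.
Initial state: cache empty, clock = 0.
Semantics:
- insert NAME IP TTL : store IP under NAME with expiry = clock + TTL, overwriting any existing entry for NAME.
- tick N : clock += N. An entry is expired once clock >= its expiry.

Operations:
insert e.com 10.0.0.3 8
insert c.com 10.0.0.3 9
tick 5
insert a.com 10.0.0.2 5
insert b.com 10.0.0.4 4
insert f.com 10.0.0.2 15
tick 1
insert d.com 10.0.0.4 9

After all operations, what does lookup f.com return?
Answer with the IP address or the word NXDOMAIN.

Answer: 10.0.0.2

Derivation:
Op 1: insert e.com -> 10.0.0.3 (expiry=0+8=8). clock=0
Op 2: insert c.com -> 10.0.0.3 (expiry=0+9=9). clock=0
Op 3: tick 5 -> clock=5.
Op 4: insert a.com -> 10.0.0.2 (expiry=5+5=10). clock=5
Op 5: insert b.com -> 10.0.0.4 (expiry=5+4=9). clock=5
Op 6: insert f.com -> 10.0.0.2 (expiry=5+15=20). clock=5
Op 7: tick 1 -> clock=6.
Op 8: insert d.com -> 10.0.0.4 (expiry=6+9=15). clock=6
lookup f.com: present, ip=10.0.0.2 expiry=20 > clock=6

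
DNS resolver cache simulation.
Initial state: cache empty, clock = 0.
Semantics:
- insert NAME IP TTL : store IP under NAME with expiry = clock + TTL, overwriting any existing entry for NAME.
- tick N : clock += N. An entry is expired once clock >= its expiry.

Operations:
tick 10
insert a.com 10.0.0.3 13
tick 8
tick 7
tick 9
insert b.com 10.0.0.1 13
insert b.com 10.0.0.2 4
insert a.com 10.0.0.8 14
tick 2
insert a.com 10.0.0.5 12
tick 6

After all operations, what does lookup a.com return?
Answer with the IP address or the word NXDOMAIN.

Op 1: tick 10 -> clock=10.
Op 2: insert a.com -> 10.0.0.3 (expiry=10+13=23). clock=10
Op 3: tick 8 -> clock=18.
Op 4: tick 7 -> clock=25. purged={a.com}
Op 5: tick 9 -> clock=34.
Op 6: insert b.com -> 10.0.0.1 (expiry=34+13=47). clock=34
Op 7: insert b.com -> 10.0.0.2 (expiry=34+4=38). clock=34
Op 8: insert a.com -> 10.0.0.8 (expiry=34+14=48). clock=34
Op 9: tick 2 -> clock=36.
Op 10: insert a.com -> 10.0.0.5 (expiry=36+12=48). clock=36
Op 11: tick 6 -> clock=42. purged={b.com}
lookup a.com: present, ip=10.0.0.5 expiry=48 > clock=42

Answer: 10.0.0.5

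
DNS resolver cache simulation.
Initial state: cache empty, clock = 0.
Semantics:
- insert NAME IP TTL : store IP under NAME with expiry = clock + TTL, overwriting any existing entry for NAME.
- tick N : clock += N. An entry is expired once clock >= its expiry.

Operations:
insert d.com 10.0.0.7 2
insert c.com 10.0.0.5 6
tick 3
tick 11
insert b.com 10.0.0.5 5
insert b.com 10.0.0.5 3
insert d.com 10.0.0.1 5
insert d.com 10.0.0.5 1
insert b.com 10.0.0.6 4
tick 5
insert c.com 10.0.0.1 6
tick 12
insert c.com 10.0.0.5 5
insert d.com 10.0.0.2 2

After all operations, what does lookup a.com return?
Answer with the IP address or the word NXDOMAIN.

Op 1: insert d.com -> 10.0.0.7 (expiry=0+2=2). clock=0
Op 2: insert c.com -> 10.0.0.5 (expiry=0+6=6). clock=0
Op 3: tick 3 -> clock=3. purged={d.com}
Op 4: tick 11 -> clock=14. purged={c.com}
Op 5: insert b.com -> 10.0.0.5 (expiry=14+5=19). clock=14
Op 6: insert b.com -> 10.0.0.5 (expiry=14+3=17). clock=14
Op 7: insert d.com -> 10.0.0.1 (expiry=14+5=19). clock=14
Op 8: insert d.com -> 10.0.0.5 (expiry=14+1=15). clock=14
Op 9: insert b.com -> 10.0.0.6 (expiry=14+4=18). clock=14
Op 10: tick 5 -> clock=19. purged={b.com,d.com}
Op 11: insert c.com -> 10.0.0.1 (expiry=19+6=25). clock=19
Op 12: tick 12 -> clock=31. purged={c.com}
Op 13: insert c.com -> 10.0.0.5 (expiry=31+5=36). clock=31
Op 14: insert d.com -> 10.0.0.2 (expiry=31+2=33). clock=31
lookup a.com: not in cache (expired or never inserted)

Answer: NXDOMAIN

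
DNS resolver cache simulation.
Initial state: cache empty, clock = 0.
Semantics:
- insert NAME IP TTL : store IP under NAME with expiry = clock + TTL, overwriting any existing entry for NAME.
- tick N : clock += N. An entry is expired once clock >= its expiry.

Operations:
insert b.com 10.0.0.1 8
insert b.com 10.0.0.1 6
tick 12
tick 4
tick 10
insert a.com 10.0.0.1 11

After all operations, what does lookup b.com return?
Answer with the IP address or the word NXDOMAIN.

Answer: NXDOMAIN

Derivation:
Op 1: insert b.com -> 10.0.0.1 (expiry=0+8=8). clock=0
Op 2: insert b.com -> 10.0.0.1 (expiry=0+6=6). clock=0
Op 3: tick 12 -> clock=12. purged={b.com}
Op 4: tick 4 -> clock=16.
Op 5: tick 10 -> clock=26.
Op 6: insert a.com -> 10.0.0.1 (expiry=26+11=37). clock=26
lookup b.com: not in cache (expired or never inserted)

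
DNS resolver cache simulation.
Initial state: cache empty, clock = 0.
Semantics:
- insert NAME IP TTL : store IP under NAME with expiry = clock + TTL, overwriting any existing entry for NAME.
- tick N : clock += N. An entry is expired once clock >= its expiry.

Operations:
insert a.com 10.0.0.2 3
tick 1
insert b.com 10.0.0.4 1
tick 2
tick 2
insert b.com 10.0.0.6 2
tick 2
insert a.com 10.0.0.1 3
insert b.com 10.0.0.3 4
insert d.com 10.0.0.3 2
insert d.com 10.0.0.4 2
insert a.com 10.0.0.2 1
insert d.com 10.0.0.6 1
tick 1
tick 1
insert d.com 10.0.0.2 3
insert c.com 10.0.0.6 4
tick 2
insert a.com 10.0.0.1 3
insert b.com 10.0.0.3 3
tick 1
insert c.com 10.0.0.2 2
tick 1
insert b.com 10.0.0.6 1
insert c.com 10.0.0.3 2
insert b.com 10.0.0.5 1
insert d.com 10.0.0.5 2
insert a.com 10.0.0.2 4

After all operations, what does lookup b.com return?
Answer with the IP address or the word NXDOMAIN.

Answer: 10.0.0.5

Derivation:
Op 1: insert a.com -> 10.0.0.2 (expiry=0+3=3). clock=0
Op 2: tick 1 -> clock=1.
Op 3: insert b.com -> 10.0.0.4 (expiry=1+1=2). clock=1
Op 4: tick 2 -> clock=3. purged={a.com,b.com}
Op 5: tick 2 -> clock=5.
Op 6: insert b.com -> 10.0.0.6 (expiry=5+2=7). clock=5
Op 7: tick 2 -> clock=7. purged={b.com}
Op 8: insert a.com -> 10.0.0.1 (expiry=7+3=10). clock=7
Op 9: insert b.com -> 10.0.0.3 (expiry=7+4=11). clock=7
Op 10: insert d.com -> 10.0.0.3 (expiry=7+2=9). clock=7
Op 11: insert d.com -> 10.0.0.4 (expiry=7+2=9). clock=7
Op 12: insert a.com -> 10.0.0.2 (expiry=7+1=8). clock=7
Op 13: insert d.com -> 10.0.0.6 (expiry=7+1=8). clock=7
Op 14: tick 1 -> clock=8. purged={a.com,d.com}
Op 15: tick 1 -> clock=9.
Op 16: insert d.com -> 10.0.0.2 (expiry=9+3=12). clock=9
Op 17: insert c.com -> 10.0.0.6 (expiry=9+4=13). clock=9
Op 18: tick 2 -> clock=11. purged={b.com}
Op 19: insert a.com -> 10.0.0.1 (expiry=11+3=14). clock=11
Op 20: insert b.com -> 10.0.0.3 (expiry=11+3=14). clock=11
Op 21: tick 1 -> clock=12. purged={d.com}
Op 22: insert c.com -> 10.0.0.2 (expiry=12+2=14). clock=12
Op 23: tick 1 -> clock=13.
Op 24: insert b.com -> 10.0.0.6 (expiry=13+1=14). clock=13
Op 25: insert c.com -> 10.0.0.3 (expiry=13+2=15). clock=13
Op 26: insert b.com -> 10.0.0.5 (expiry=13+1=14). clock=13
Op 27: insert d.com -> 10.0.0.5 (expiry=13+2=15). clock=13
Op 28: insert a.com -> 10.0.0.2 (expiry=13+4=17). clock=13
lookup b.com: present, ip=10.0.0.5 expiry=14 > clock=13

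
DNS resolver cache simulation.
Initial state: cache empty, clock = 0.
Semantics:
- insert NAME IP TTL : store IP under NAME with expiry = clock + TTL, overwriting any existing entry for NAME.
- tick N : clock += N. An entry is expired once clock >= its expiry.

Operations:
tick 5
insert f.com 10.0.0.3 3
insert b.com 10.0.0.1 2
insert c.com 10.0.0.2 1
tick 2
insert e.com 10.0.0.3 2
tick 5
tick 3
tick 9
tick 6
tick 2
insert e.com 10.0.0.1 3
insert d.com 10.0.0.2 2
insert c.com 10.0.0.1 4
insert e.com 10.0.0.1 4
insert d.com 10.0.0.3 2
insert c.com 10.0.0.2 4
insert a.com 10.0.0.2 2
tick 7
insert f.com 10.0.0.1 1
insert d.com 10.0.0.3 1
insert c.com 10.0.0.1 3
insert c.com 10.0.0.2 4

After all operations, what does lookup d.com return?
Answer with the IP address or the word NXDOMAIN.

Op 1: tick 5 -> clock=5.
Op 2: insert f.com -> 10.0.0.3 (expiry=5+3=8). clock=5
Op 3: insert b.com -> 10.0.0.1 (expiry=5+2=7). clock=5
Op 4: insert c.com -> 10.0.0.2 (expiry=5+1=6). clock=5
Op 5: tick 2 -> clock=7. purged={b.com,c.com}
Op 6: insert e.com -> 10.0.0.3 (expiry=7+2=9). clock=7
Op 7: tick 5 -> clock=12. purged={e.com,f.com}
Op 8: tick 3 -> clock=15.
Op 9: tick 9 -> clock=24.
Op 10: tick 6 -> clock=30.
Op 11: tick 2 -> clock=32.
Op 12: insert e.com -> 10.0.0.1 (expiry=32+3=35). clock=32
Op 13: insert d.com -> 10.0.0.2 (expiry=32+2=34). clock=32
Op 14: insert c.com -> 10.0.0.1 (expiry=32+4=36). clock=32
Op 15: insert e.com -> 10.0.0.1 (expiry=32+4=36). clock=32
Op 16: insert d.com -> 10.0.0.3 (expiry=32+2=34). clock=32
Op 17: insert c.com -> 10.0.0.2 (expiry=32+4=36). clock=32
Op 18: insert a.com -> 10.0.0.2 (expiry=32+2=34). clock=32
Op 19: tick 7 -> clock=39. purged={a.com,c.com,d.com,e.com}
Op 20: insert f.com -> 10.0.0.1 (expiry=39+1=40). clock=39
Op 21: insert d.com -> 10.0.0.3 (expiry=39+1=40). clock=39
Op 22: insert c.com -> 10.0.0.1 (expiry=39+3=42). clock=39
Op 23: insert c.com -> 10.0.0.2 (expiry=39+4=43). clock=39
lookup d.com: present, ip=10.0.0.3 expiry=40 > clock=39

Answer: 10.0.0.3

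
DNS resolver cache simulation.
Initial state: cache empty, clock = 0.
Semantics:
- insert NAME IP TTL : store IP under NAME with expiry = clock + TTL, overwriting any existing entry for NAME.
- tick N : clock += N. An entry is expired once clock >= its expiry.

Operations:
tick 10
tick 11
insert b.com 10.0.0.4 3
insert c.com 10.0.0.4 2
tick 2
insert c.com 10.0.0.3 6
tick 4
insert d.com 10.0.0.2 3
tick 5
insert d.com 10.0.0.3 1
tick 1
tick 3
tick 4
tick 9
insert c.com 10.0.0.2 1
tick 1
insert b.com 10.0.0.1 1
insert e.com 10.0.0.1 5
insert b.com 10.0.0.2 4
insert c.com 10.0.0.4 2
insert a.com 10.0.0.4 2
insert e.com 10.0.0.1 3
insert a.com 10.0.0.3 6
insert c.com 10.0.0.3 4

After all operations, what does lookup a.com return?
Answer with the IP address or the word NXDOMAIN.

Op 1: tick 10 -> clock=10.
Op 2: tick 11 -> clock=21.
Op 3: insert b.com -> 10.0.0.4 (expiry=21+3=24). clock=21
Op 4: insert c.com -> 10.0.0.4 (expiry=21+2=23). clock=21
Op 5: tick 2 -> clock=23. purged={c.com}
Op 6: insert c.com -> 10.0.0.3 (expiry=23+6=29). clock=23
Op 7: tick 4 -> clock=27. purged={b.com}
Op 8: insert d.com -> 10.0.0.2 (expiry=27+3=30). clock=27
Op 9: tick 5 -> clock=32. purged={c.com,d.com}
Op 10: insert d.com -> 10.0.0.3 (expiry=32+1=33). clock=32
Op 11: tick 1 -> clock=33. purged={d.com}
Op 12: tick 3 -> clock=36.
Op 13: tick 4 -> clock=40.
Op 14: tick 9 -> clock=49.
Op 15: insert c.com -> 10.0.0.2 (expiry=49+1=50). clock=49
Op 16: tick 1 -> clock=50. purged={c.com}
Op 17: insert b.com -> 10.0.0.1 (expiry=50+1=51). clock=50
Op 18: insert e.com -> 10.0.0.1 (expiry=50+5=55). clock=50
Op 19: insert b.com -> 10.0.0.2 (expiry=50+4=54). clock=50
Op 20: insert c.com -> 10.0.0.4 (expiry=50+2=52). clock=50
Op 21: insert a.com -> 10.0.0.4 (expiry=50+2=52). clock=50
Op 22: insert e.com -> 10.0.0.1 (expiry=50+3=53). clock=50
Op 23: insert a.com -> 10.0.0.3 (expiry=50+6=56). clock=50
Op 24: insert c.com -> 10.0.0.3 (expiry=50+4=54). clock=50
lookup a.com: present, ip=10.0.0.3 expiry=56 > clock=50

Answer: 10.0.0.3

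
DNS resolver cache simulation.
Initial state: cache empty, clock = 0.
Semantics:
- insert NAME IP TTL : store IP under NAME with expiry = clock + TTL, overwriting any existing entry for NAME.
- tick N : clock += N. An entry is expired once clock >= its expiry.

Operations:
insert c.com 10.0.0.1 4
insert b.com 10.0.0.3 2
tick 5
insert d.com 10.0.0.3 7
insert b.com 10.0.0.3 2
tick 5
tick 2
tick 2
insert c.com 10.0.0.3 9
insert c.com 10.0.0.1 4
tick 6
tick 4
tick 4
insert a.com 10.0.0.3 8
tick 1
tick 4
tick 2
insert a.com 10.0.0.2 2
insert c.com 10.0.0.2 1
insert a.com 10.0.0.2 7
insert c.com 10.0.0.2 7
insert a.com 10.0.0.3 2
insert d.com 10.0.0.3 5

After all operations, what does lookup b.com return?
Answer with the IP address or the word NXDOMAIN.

Op 1: insert c.com -> 10.0.0.1 (expiry=0+4=4). clock=0
Op 2: insert b.com -> 10.0.0.3 (expiry=0+2=2). clock=0
Op 3: tick 5 -> clock=5. purged={b.com,c.com}
Op 4: insert d.com -> 10.0.0.3 (expiry=5+7=12). clock=5
Op 5: insert b.com -> 10.0.0.3 (expiry=5+2=7). clock=5
Op 6: tick 5 -> clock=10. purged={b.com}
Op 7: tick 2 -> clock=12. purged={d.com}
Op 8: tick 2 -> clock=14.
Op 9: insert c.com -> 10.0.0.3 (expiry=14+9=23). clock=14
Op 10: insert c.com -> 10.0.0.1 (expiry=14+4=18). clock=14
Op 11: tick 6 -> clock=20. purged={c.com}
Op 12: tick 4 -> clock=24.
Op 13: tick 4 -> clock=28.
Op 14: insert a.com -> 10.0.0.3 (expiry=28+8=36). clock=28
Op 15: tick 1 -> clock=29.
Op 16: tick 4 -> clock=33.
Op 17: tick 2 -> clock=35.
Op 18: insert a.com -> 10.0.0.2 (expiry=35+2=37). clock=35
Op 19: insert c.com -> 10.0.0.2 (expiry=35+1=36). clock=35
Op 20: insert a.com -> 10.0.0.2 (expiry=35+7=42). clock=35
Op 21: insert c.com -> 10.0.0.2 (expiry=35+7=42). clock=35
Op 22: insert a.com -> 10.0.0.3 (expiry=35+2=37). clock=35
Op 23: insert d.com -> 10.0.0.3 (expiry=35+5=40). clock=35
lookup b.com: not in cache (expired or never inserted)

Answer: NXDOMAIN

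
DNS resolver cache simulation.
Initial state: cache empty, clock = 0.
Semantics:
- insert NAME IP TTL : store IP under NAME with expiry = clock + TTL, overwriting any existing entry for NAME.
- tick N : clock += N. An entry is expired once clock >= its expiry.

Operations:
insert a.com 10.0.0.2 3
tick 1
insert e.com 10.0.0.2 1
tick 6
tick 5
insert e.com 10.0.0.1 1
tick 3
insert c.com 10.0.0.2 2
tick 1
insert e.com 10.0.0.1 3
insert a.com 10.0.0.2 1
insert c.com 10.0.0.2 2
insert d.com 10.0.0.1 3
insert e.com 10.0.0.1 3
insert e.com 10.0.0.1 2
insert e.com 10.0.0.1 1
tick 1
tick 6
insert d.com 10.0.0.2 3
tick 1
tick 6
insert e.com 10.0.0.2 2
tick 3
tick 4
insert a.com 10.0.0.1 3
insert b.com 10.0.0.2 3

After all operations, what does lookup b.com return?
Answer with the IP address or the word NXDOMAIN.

Answer: 10.0.0.2

Derivation:
Op 1: insert a.com -> 10.0.0.2 (expiry=0+3=3). clock=0
Op 2: tick 1 -> clock=1.
Op 3: insert e.com -> 10.0.0.2 (expiry=1+1=2). clock=1
Op 4: tick 6 -> clock=7. purged={a.com,e.com}
Op 5: tick 5 -> clock=12.
Op 6: insert e.com -> 10.0.0.1 (expiry=12+1=13). clock=12
Op 7: tick 3 -> clock=15. purged={e.com}
Op 8: insert c.com -> 10.0.0.2 (expiry=15+2=17). clock=15
Op 9: tick 1 -> clock=16.
Op 10: insert e.com -> 10.0.0.1 (expiry=16+3=19). clock=16
Op 11: insert a.com -> 10.0.0.2 (expiry=16+1=17). clock=16
Op 12: insert c.com -> 10.0.0.2 (expiry=16+2=18). clock=16
Op 13: insert d.com -> 10.0.0.1 (expiry=16+3=19). clock=16
Op 14: insert e.com -> 10.0.0.1 (expiry=16+3=19). clock=16
Op 15: insert e.com -> 10.0.0.1 (expiry=16+2=18). clock=16
Op 16: insert e.com -> 10.0.0.1 (expiry=16+1=17). clock=16
Op 17: tick 1 -> clock=17. purged={a.com,e.com}
Op 18: tick 6 -> clock=23. purged={c.com,d.com}
Op 19: insert d.com -> 10.0.0.2 (expiry=23+3=26). clock=23
Op 20: tick 1 -> clock=24.
Op 21: tick 6 -> clock=30. purged={d.com}
Op 22: insert e.com -> 10.0.0.2 (expiry=30+2=32). clock=30
Op 23: tick 3 -> clock=33. purged={e.com}
Op 24: tick 4 -> clock=37.
Op 25: insert a.com -> 10.0.0.1 (expiry=37+3=40). clock=37
Op 26: insert b.com -> 10.0.0.2 (expiry=37+3=40). clock=37
lookup b.com: present, ip=10.0.0.2 expiry=40 > clock=37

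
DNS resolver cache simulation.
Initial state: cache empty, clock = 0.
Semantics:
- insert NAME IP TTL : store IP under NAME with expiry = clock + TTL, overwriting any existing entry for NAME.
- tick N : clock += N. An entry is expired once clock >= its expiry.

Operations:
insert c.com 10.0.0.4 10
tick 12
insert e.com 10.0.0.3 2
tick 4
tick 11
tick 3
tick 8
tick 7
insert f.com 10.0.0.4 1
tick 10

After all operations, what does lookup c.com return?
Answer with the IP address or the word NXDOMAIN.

Op 1: insert c.com -> 10.0.0.4 (expiry=0+10=10). clock=0
Op 2: tick 12 -> clock=12. purged={c.com}
Op 3: insert e.com -> 10.0.0.3 (expiry=12+2=14). clock=12
Op 4: tick 4 -> clock=16. purged={e.com}
Op 5: tick 11 -> clock=27.
Op 6: tick 3 -> clock=30.
Op 7: tick 8 -> clock=38.
Op 8: tick 7 -> clock=45.
Op 9: insert f.com -> 10.0.0.4 (expiry=45+1=46). clock=45
Op 10: tick 10 -> clock=55. purged={f.com}
lookup c.com: not in cache (expired or never inserted)

Answer: NXDOMAIN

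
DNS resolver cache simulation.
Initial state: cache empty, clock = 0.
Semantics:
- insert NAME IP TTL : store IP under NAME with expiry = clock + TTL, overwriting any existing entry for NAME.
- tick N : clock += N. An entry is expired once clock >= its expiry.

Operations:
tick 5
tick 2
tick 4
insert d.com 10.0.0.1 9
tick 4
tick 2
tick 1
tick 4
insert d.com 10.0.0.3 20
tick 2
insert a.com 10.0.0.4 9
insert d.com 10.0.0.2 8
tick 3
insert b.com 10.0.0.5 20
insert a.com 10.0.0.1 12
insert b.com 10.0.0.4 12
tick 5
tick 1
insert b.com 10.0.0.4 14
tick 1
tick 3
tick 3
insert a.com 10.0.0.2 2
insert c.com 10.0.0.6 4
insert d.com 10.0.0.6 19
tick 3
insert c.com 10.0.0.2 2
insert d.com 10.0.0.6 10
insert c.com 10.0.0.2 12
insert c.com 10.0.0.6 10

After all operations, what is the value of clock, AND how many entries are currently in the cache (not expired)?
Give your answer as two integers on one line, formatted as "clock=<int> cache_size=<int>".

Op 1: tick 5 -> clock=5.
Op 2: tick 2 -> clock=7.
Op 3: tick 4 -> clock=11.
Op 4: insert d.com -> 10.0.0.1 (expiry=11+9=20). clock=11
Op 5: tick 4 -> clock=15.
Op 6: tick 2 -> clock=17.
Op 7: tick 1 -> clock=18.
Op 8: tick 4 -> clock=22. purged={d.com}
Op 9: insert d.com -> 10.0.0.3 (expiry=22+20=42). clock=22
Op 10: tick 2 -> clock=24.
Op 11: insert a.com -> 10.0.0.4 (expiry=24+9=33). clock=24
Op 12: insert d.com -> 10.0.0.2 (expiry=24+8=32). clock=24
Op 13: tick 3 -> clock=27.
Op 14: insert b.com -> 10.0.0.5 (expiry=27+20=47). clock=27
Op 15: insert a.com -> 10.0.0.1 (expiry=27+12=39). clock=27
Op 16: insert b.com -> 10.0.0.4 (expiry=27+12=39). clock=27
Op 17: tick 5 -> clock=32. purged={d.com}
Op 18: tick 1 -> clock=33.
Op 19: insert b.com -> 10.0.0.4 (expiry=33+14=47). clock=33
Op 20: tick 1 -> clock=34.
Op 21: tick 3 -> clock=37.
Op 22: tick 3 -> clock=40. purged={a.com}
Op 23: insert a.com -> 10.0.0.2 (expiry=40+2=42). clock=40
Op 24: insert c.com -> 10.0.0.6 (expiry=40+4=44). clock=40
Op 25: insert d.com -> 10.0.0.6 (expiry=40+19=59). clock=40
Op 26: tick 3 -> clock=43. purged={a.com}
Op 27: insert c.com -> 10.0.0.2 (expiry=43+2=45). clock=43
Op 28: insert d.com -> 10.0.0.6 (expiry=43+10=53). clock=43
Op 29: insert c.com -> 10.0.0.2 (expiry=43+12=55). clock=43
Op 30: insert c.com -> 10.0.0.6 (expiry=43+10=53). clock=43
Final clock = 43
Final cache (unexpired): {b.com,c.com,d.com} -> size=3

Answer: clock=43 cache_size=3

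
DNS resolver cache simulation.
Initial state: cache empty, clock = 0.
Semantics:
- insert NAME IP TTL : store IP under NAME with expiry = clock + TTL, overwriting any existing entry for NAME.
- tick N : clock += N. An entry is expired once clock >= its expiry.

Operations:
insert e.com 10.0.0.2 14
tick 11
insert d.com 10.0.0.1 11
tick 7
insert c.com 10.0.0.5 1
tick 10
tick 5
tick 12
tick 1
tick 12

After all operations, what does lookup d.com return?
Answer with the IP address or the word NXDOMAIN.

Op 1: insert e.com -> 10.0.0.2 (expiry=0+14=14). clock=0
Op 2: tick 11 -> clock=11.
Op 3: insert d.com -> 10.0.0.1 (expiry=11+11=22). clock=11
Op 4: tick 7 -> clock=18. purged={e.com}
Op 5: insert c.com -> 10.0.0.5 (expiry=18+1=19). clock=18
Op 6: tick 10 -> clock=28. purged={c.com,d.com}
Op 7: tick 5 -> clock=33.
Op 8: tick 12 -> clock=45.
Op 9: tick 1 -> clock=46.
Op 10: tick 12 -> clock=58.
lookup d.com: not in cache (expired or never inserted)

Answer: NXDOMAIN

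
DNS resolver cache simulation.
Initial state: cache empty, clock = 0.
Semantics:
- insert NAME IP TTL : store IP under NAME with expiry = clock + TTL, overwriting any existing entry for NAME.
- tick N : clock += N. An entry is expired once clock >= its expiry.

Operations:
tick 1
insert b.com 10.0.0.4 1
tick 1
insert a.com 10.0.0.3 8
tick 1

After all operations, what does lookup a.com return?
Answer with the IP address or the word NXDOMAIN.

Op 1: tick 1 -> clock=1.
Op 2: insert b.com -> 10.0.0.4 (expiry=1+1=2). clock=1
Op 3: tick 1 -> clock=2. purged={b.com}
Op 4: insert a.com -> 10.0.0.3 (expiry=2+8=10). clock=2
Op 5: tick 1 -> clock=3.
lookup a.com: present, ip=10.0.0.3 expiry=10 > clock=3

Answer: 10.0.0.3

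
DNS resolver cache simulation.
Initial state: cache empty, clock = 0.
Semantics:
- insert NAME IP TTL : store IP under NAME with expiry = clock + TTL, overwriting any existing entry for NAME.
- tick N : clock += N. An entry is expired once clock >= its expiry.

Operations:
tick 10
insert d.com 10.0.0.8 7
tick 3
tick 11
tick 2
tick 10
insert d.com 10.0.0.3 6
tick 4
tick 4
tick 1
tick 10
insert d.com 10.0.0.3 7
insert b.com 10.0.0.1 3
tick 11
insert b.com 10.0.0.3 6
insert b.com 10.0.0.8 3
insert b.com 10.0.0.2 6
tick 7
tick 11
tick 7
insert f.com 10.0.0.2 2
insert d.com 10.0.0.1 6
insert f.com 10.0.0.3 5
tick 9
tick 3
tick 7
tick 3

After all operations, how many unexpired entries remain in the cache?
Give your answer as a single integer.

Op 1: tick 10 -> clock=10.
Op 2: insert d.com -> 10.0.0.8 (expiry=10+7=17). clock=10
Op 3: tick 3 -> clock=13.
Op 4: tick 11 -> clock=24. purged={d.com}
Op 5: tick 2 -> clock=26.
Op 6: tick 10 -> clock=36.
Op 7: insert d.com -> 10.0.0.3 (expiry=36+6=42). clock=36
Op 8: tick 4 -> clock=40.
Op 9: tick 4 -> clock=44. purged={d.com}
Op 10: tick 1 -> clock=45.
Op 11: tick 10 -> clock=55.
Op 12: insert d.com -> 10.0.0.3 (expiry=55+7=62). clock=55
Op 13: insert b.com -> 10.0.0.1 (expiry=55+3=58). clock=55
Op 14: tick 11 -> clock=66. purged={b.com,d.com}
Op 15: insert b.com -> 10.0.0.3 (expiry=66+6=72). clock=66
Op 16: insert b.com -> 10.0.0.8 (expiry=66+3=69). clock=66
Op 17: insert b.com -> 10.0.0.2 (expiry=66+6=72). clock=66
Op 18: tick 7 -> clock=73. purged={b.com}
Op 19: tick 11 -> clock=84.
Op 20: tick 7 -> clock=91.
Op 21: insert f.com -> 10.0.0.2 (expiry=91+2=93). clock=91
Op 22: insert d.com -> 10.0.0.1 (expiry=91+6=97). clock=91
Op 23: insert f.com -> 10.0.0.3 (expiry=91+5=96). clock=91
Op 24: tick 9 -> clock=100. purged={d.com,f.com}
Op 25: tick 3 -> clock=103.
Op 26: tick 7 -> clock=110.
Op 27: tick 3 -> clock=113.
Final cache (unexpired): {} -> size=0

Answer: 0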